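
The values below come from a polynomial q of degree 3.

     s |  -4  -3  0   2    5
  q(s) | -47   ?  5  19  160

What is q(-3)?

-16

The 4 known points determine the degree-3 polynomial uniquely.
Write q(s) = as^3 + bs^2 + cs + d. Substituting each data point gives a linear system:
  -64a + 16b - 4c + d = -47
  d = 5
  8a + 4b + 2c + d = 19
  125a + 25b + 5c + d = 160
Solving the system yields a = 1, b = 1, c = 1, d = 5.
So q(s) = s³ + s² + s + 5.
Then q(-3) = -16.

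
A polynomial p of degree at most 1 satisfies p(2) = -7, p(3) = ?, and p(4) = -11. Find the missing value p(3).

On equispaced nodes a degree-1 polynomial has vanishing second forward difference, so
  p(2) - 2·p(3) + p(4) = 0.
Substituting the known values and solving for p(3):
  -2·p(3) = 18
  p(3) = -9.

-9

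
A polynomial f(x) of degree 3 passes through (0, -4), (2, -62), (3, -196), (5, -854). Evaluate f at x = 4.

-448

Write f(x) = ax^3 + bx^2 + cx + d. Substituting each data point gives a linear system:
  d = -4
  8a + 4b + 2c + d = -62
  27a + 9b + 3c + d = -196
  125a + 25b + 5c + d = -854
Solving the system yields a = -6, b = -5, c = 5, d = -4.
So f(x) = -6x^3 - 5x^2 + 5x - 4.
Then f(4) = -448.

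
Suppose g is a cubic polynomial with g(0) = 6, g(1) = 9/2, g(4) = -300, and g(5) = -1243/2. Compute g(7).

Using the Lagrange interpolation formula with nodes 0, 1, 4, 5:
  L_0(t) = (t - 1)(t - 4)(t - 5) / -20
  L_1(t) = t(t - 4)(t - 5) / 12
  L_2(t) = t(t - 1)(t - 5) / -12
  L_3(t) = t(t - 1)(t - 4) / 20
Then g(t) = 6·L_0(t) + 9/2·L_1(t) - 300·L_2(t) - 1243/2·L_3(t).
Expanding and collecting terms gives g(t) = -6t^3 + 5t^2 - (1/2)t + 6.
Evaluating at t = 7: g(7) = -3621/2.

-3621/2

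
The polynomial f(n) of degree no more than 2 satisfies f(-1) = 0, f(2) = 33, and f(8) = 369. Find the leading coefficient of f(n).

5

Write f(n) = an^2 + bn + c. Substituting each data point gives a linear system:
  a - b + c = 0
  4a + 2b + c = 33
  64a + 8b + c = 369
Solving the system yields a = 5, b = 6, c = 1.
So f(n) = 5n² + 6n + 1.
The leading coefficient is 5.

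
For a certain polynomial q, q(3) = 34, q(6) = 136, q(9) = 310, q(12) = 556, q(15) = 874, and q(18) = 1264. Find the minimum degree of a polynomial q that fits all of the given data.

Forward differences of the values at x = 3, 6, 9, 12, 15, 18:
  q  : 34  136  310  556  874  1264
  Δ  : 102  174  246  318  390
  Δ^2: 72  72  72  72
  Δ^3: 0  0  0
  Δ^4: 0  0
  Δ^5: 0
The second differences are constant (72) and nonzero, while all higher differences vanish, so the minimal degree is 2.

2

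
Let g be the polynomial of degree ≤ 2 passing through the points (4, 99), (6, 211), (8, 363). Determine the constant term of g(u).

Write g(u) = au^2 + bu + c. Substituting each data point gives a linear system:
  16a + 4b + c = 99
  36a + 6b + c = 211
  64a + 8b + c = 363
Solving the system yields a = 5, b = 6, c = -5.
So g(u) = 5u^2 + 6u - 5.
The constant term is -5.

-5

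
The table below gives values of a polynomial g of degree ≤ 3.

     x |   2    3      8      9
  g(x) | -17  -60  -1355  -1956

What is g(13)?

-6100

Write g(x) = ax^3 + bx^2 + cx + d. Substituting each data point gives a linear system:
  8a + 4b + 2c + d = -17
  27a + 9b + 3c + d = -60
  512a + 64b + 8c + d = -1355
  729a + 81b + 9c + d = -1956
Solving the system yields a = -3, b = 3, c = -1, d = -3.
So g(x) = -3x³ + 3x² - x - 3.
Then g(13) = -6100.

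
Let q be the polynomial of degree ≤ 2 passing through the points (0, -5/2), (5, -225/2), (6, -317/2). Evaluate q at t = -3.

-65/2

Using the Lagrange interpolation formula with nodes 0, 5, 6:
  L_0(t) = (t - 5)(t - 6) / 30
  L_1(t) = t(t - 6) / -5
  L_2(t) = t(t - 5) / 6
Then q(t) = -5/2·L_0(t) - 225/2·L_1(t) - 317/2·L_2(t).
Expanding and collecting terms gives q(t) = -4t^2 - 2t - 5/2.
Evaluating at t = -3: q(-3) = -65/2.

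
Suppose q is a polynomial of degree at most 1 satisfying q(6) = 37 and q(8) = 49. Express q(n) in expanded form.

q(n) = 6n + 1

Using the Lagrange interpolation formula with nodes 6, 8:
  L_0(n) = (n - 8) / -2
  L_1(n) = (n - 6) / 2
Then q(n) = 37·L_0(n) + 49·L_1(n).
Expanding and collecting terms gives q(n) = 6n + 1.
Check: q(6) = 37. ✓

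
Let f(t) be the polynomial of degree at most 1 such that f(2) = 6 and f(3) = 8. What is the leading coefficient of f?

2

Write f(t) = at + b. Substituting each data point gives a linear system:
  2a + b = 6
  3a + b = 8
Solving the system yields a = 2, b = 2.
So f(t) = 2t + 2.
The leading coefficient is 2.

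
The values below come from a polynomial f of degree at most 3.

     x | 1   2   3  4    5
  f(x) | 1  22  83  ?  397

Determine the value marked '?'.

202

The 4 known points determine the degree-3 polynomial uniquely.
Write f(x) = ax^3 + bx^2 + cx + d. Substituting each data point gives a linear system:
  a + b + c + d = 1
  8a + 4b + 2c + d = 22
  27a + 9b + 3c + d = 83
  125a + 25b + 5c + d = 397
Solving the system yields a = 3, b = 2, c = -6, d = 2.
So f(x) = 3x^3 + 2x^2 - 6x + 2.
Then f(4) = 202.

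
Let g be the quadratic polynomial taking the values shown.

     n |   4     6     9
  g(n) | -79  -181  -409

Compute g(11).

-611

Write g(n) = an^2 + bn + c. Substituting each data point gives a linear system:
  16a + 4b + c = -79
  36a + 6b + c = -181
  81a + 9b + c = -409
Solving the system yields a = -5, b = -1, c = 5.
So g(n) = -5n² - n + 5.
Then g(11) = -611.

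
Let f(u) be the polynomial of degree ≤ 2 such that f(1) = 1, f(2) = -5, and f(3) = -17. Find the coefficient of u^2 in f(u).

-3

Write f(u) = au^2 + bu + c. Substituting each data point gives a linear system:
  a + b + c = 1
  4a + 2b + c = -5
  9a + 3b + c = -17
Solving the system yields a = -3, b = 3, c = 1.
So f(u) = -3u^2 + 3u + 1.
The leading coefficient is -3.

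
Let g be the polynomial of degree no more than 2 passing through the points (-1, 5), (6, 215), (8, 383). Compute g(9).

Using the Lagrange interpolation formula with nodes -1, 6, 8:
  L_0(x) = (x - 6)(x - 8) / 63
  L_1(x) = (x + 1)(x - 8) / -14
  L_2(x) = (x + 1)(x - 6) / 18
Then g(x) = 5·L_0(x) + 215·L_1(x) + 383·L_2(x).
Expanding and collecting terms gives g(x) = 6x² - 1.
Evaluating at x = 9: g(9) = 485.

485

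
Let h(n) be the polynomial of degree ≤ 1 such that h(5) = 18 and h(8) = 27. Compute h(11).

Using the Lagrange interpolation formula with nodes 5, 8:
  L_0(n) = (n - 8) / -3
  L_1(n) = (n - 5) / 3
Then h(n) = 18·L_0(n) + 27·L_1(n).
Expanding and collecting terms gives h(n) = 3n + 3.
Evaluating at n = 11: h(11) = 36.

36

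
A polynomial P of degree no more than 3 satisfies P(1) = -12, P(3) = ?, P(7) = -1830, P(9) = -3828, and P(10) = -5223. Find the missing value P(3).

-162

The 4 known points determine the degree-3 polynomial uniquely.
Write P(x) = ax^3 + bx^2 + cx + d. Substituting each data point gives a linear system:
  a + b + c + d = -12
  343a + 49b + 7c + d = -1830
  729a + 81b + 9c + d = -3828
  1000a + 100b + 10c + d = -5223
Solving the system yields a = -5, b = -2, c = -2, d = -3.
So P(x) = -5x³ - 2x² - 2x - 3.
Then P(3) = -162.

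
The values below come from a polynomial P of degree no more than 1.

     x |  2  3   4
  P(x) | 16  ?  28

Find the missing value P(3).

22

The 2 known points determine the degree-1 polynomial uniquely.
Write P(x) = ax + b. Substituting each data point gives a linear system:
  2a + b = 16
  4a + b = 28
Solving the system yields a = 6, b = 4.
So P(x) = 6x + 4.
Then P(3) = 22.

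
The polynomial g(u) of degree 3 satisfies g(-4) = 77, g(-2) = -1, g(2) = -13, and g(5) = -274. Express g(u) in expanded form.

g(u) = -2u^3 - 2u^2 + 5u + 1

Using the Lagrange interpolation formula with nodes -4, -2, 2, 5:
  L_0(u) = (u + 2)(u - 2)(u - 5) / -108
  L_1(u) = (u + 4)(u - 2)(u - 5) / 56
  L_2(u) = (u + 4)(u + 2)(u - 5) / -72
  L_3(u) = (u + 4)(u + 2)(u - 2) / 189
Then g(u) = 77·L_0(u) - 1·L_1(u) - 13·L_2(u) - 274·L_3(u).
Expanding and collecting terms gives g(u) = -2u^3 - 2u^2 + 5u + 1.
Check: g(-4) = 77. ✓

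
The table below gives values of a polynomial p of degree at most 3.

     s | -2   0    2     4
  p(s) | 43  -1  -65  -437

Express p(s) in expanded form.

Using the Lagrange interpolation formula with nodes -2, 0, 2, 4:
  L_0(s) = s(s - 2)(s - 4) / -48
  L_1(s) = (s + 2)(s - 2)(s - 4) / 16
  L_2(s) = (s + 2)s(s - 4) / -16
  L_3(s) = (s + 2)s(s - 2) / 48
Then p(s) = 43·L_0(s) - 1·L_1(s) - 65·L_2(s) - 437·L_3(s).
Expanding and collecting terms gives p(s) = -6s^3 - (5/2)s^2 - 3s - 1.
Check: p(-2) = 43. ✓

p(s) = -6s^3 - (5/2)s^2 - 3s - 1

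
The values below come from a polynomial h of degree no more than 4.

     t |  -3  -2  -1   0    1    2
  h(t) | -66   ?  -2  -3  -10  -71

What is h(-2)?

-7

The 5 known points determine the degree-4 polynomial uniquely.
Write h(t) = at^4 + bt^3 + ct^2 + dt + e. Substituting each data point gives a linear system:
  81a - 27b + 9c - 3d + e = -66
  a - b + c - d + e = -2
  e = -3
  a + b + c + d + e = -10
  16a + 8b + 4c + 2d + e = -71
Solving the system yields a = -2, b = -4, c = -1, d = 0, e = -3.
So h(t) = -2t^4 - 4t^3 - t^2 - 3.
Then h(-2) = -7.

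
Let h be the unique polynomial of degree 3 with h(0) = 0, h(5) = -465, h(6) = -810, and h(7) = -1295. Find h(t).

h(t) = -4t^3 + 2t^2 - 3t

Write h(t) = at^3 + bt^2 + ct + d. Substituting each data point gives a linear system:
  d = 0
  125a + 25b + 5c + d = -465
  216a + 36b + 6c + d = -810
  343a + 49b + 7c + d = -1295
Solving the system yields a = -4, b = 2, c = -3, d = 0.
So h(t) = -4t³ + 2t² - 3t.
Check: h(6) = -810. ✓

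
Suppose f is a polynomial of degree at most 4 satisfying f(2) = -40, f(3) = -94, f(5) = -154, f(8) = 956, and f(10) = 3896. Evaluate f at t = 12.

10220

Write f(t) = at^4 + bt^3 + ct^2 + dt + e. Substituting each data point gives a linear system:
  16a + 8b + 4c + 2d + e = -40
  81a + 27b + 9c + 3d + e = -94
  625a + 125b + 25c + 5d + e = -154
  4096a + 512b + 64c + 8d + e = 956
  10000a + 1000b + 100c + 10d + e = 3896
Solving the system yields a = 1, b = -6, c = -1, d = 0, e = -4.
So f(t) = t^4 - 6t^3 - t^2 - 4.
Then f(12) = 10220.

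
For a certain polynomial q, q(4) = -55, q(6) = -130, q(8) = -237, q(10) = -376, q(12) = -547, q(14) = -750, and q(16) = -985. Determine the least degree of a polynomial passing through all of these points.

2

Forward differences of the values at n = 4, 6, 8, 10, 12, 14, 16:
  q  : -55  -130  -237  -376  -547  -750  -985
  Δ  : -75  -107  -139  -171  -203  -235
  Δ^2: -32  -32  -32  -32  -32
  Δ^3: 0  0  0  0
  Δ^4: 0  0  0
  Δ^5: 0  0
  Δ^6: 0
The second differences are constant (-32) and nonzero, while all higher differences vanish, so the minimal degree is 2.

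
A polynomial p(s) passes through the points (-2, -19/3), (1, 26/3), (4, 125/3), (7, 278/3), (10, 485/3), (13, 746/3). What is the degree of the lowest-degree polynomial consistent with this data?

Forward differences of the values at s = -2, 1, 4, 7, 10, 13:
  p  : -19/3  26/3  125/3  278/3  485/3  746/3
  Δ  : 15  33  51  69  87
  Δ^2: 18  18  18  18
  Δ^3: 0  0  0
  Δ^4: 0  0
  Δ^5: 0
The second differences are constant (18) and nonzero, while all higher differences vanish, so the minimal degree is 2.

2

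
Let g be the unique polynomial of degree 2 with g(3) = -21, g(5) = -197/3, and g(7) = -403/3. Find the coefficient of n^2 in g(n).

Write g(n) = an^2 + bn + c. Substituting each data point gives a linear system:
  9a + 3b + c = -21
  25a + 5b + c = -197/3
  49a + 7b + c = -403/3
Solving the system yields a = -3, b = 5/3, c = 1.
So g(n) = -3n^2 + (5/3)n + 1.
The leading coefficient is -3.

-3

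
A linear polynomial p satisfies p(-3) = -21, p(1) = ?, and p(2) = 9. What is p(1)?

3

The 2 known points determine the degree-1 polynomial uniquely.
Write p(t) = at + b. Substituting each data point gives a linear system:
  -3a + b = -21
  2a + b = 9
Solving the system yields a = 6, b = -3.
So p(t) = 6t - 3.
Then p(1) = 3.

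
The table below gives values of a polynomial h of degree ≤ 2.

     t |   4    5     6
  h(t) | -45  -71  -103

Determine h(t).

h(t) = -3t^2 + t - 1

Write h(t) = at^2 + bt + c. Substituting each data point gives a linear system:
  16a + 4b + c = -45
  25a + 5b + c = -71
  36a + 6b + c = -103
Solving the system yields a = -3, b = 1, c = -1.
So h(t) = -3t² + t - 1.
Check: h(6) = -103. ✓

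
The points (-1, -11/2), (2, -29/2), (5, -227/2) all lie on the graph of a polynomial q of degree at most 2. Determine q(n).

Using the Lagrange interpolation formula with nodes -1, 2, 5:
  L_0(n) = (n - 2)(n - 5) / 18
  L_1(n) = (n + 1)(n - 5) / -9
  L_2(n) = (n + 1)(n - 2) / 18
Then q(n) = -11/2·L_0(n) - 29/2·L_1(n) - 227/2·L_2(n).
Expanding and collecting terms gives q(n) = -5n² + 2n + 3/2.
Check: q(2) = -29/2. ✓

q(n) = -5n^2 + 2n + 3/2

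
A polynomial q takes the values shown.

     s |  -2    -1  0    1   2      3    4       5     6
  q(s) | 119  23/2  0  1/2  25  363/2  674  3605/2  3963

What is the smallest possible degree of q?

4

Forward differences of the values at s = -2, -1, 0, 1, 2, 3, 4, 5, 6:
  q  : 119  23/2  0  1/2  25  363/2  674  3605/2  3963
  Δ  : -215/2  -23/2  1/2  49/2  313/2  985/2  2257/2  4321/2
  Δ^2: 96  12  24  132  336  636  1032
  Δ^3: -84  12  108  204  300  396
  Δ^4: 96  96  96  96  96
  Δ^5: 0  0  0  0
  Δ^6: 0  0  0
  Δ^7: 0  0
  Δ^8: 0
The fourth differences are constant (96) and nonzero, while all higher differences vanish, so the minimal degree is 4.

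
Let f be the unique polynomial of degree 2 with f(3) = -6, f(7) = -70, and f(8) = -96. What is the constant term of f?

0

Write f(t) = at^2 + bt + c. Substituting each data point gives a linear system:
  9a + 3b + c = -6
  49a + 7b + c = -70
  64a + 8b + c = -96
Solving the system yields a = -2, b = 4, c = 0.
So f(t) = -2t^2 + 4t.
The constant term is 0.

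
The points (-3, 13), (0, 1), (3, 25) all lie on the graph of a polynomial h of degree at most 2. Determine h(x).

Using the Lagrange interpolation formula with nodes -3, 0, 3:
  L_0(x) = x(x - 3) / 18
  L_1(x) = (x + 3)(x - 3) / -9
  L_2(x) = (x + 3)x / 18
Then h(x) = 13·L_0(x) + 1·L_1(x) + 25·L_2(x).
Expanding and collecting terms gives h(x) = 2x^2 + 2x + 1.
Check: h(3) = 25. ✓

h(x) = 2x^2 + 2x + 1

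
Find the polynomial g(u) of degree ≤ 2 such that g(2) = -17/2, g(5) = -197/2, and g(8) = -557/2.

Write g(u) = au^2 + bu + c. Substituting each data point gives a linear system:
  4a + 2b + c = -17/2
  25a + 5b + c = -197/2
  64a + 8b + c = -557/2
Solving the system yields a = -5, b = 5, c = 3/2.
So g(u) = -5u² + 5u + 3/2.
Check: g(8) = -557/2. ✓

g(u) = -5u^2 + 5u + 3/2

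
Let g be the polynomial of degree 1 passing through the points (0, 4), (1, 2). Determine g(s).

g(s) = -2s + 4

Using the Lagrange interpolation formula with nodes 0, 1:
  L_0(s) = (s - 1) / -1
  L_1(s) = s / 1
Then g(s) = 4·L_0(s) + 2·L_1(s).
Expanding and collecting terms gives g(s) = -2s + 4.
Check: g(0) = 4. ✓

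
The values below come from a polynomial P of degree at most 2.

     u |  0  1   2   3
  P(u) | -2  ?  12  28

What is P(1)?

The 3 known points determine the degree-2 polynomial uniquely.
Write P(u) = au^2 + bu + c. Substituting each data point gives a linear system:
  c = -2
  4a + 2b + c = 12
  9a + 3b + c = 28
Solving the system yields a = 3, b = 1, c = -2.
So P(u) = 3u^2 + u - 2.
Then P(1) = 2.

2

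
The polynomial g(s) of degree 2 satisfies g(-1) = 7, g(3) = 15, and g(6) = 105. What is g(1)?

-5

Using the Lagrange interpolation formula with nodes -1, 3, 6:
  L_0(s) = (s - 3)(s - 6) / 28
  L_1(s) = (s + 1)(s - 6) / -12
  L_2(s) = (s + 1)(s - 3) / 21
Then g(s) = 7·L_0(s) + 15·L_1(s) + 105·L_2(s).
Expanding and collecting terms gives g(s) = 4s^2 - 6s - 3.
Evaluating at s = 1: g(1) = -5.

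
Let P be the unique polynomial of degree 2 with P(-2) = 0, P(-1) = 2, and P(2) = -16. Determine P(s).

Using the Lagrange interpolation formula with nodes -2, -1, 2:
  L_0(s) = (s + 1)(s - 2) / 4
  L_1(s) = (s + 2)(s - 2) / -3
  L_2(s) = (s + 2)(s + 1) / 12
Then P(s) = 0·L_0(s) + 2·L_1(s) - 16·L_2(s).
Expanding and collecting terms gives P(s) = -2s^2 - 4s.
Check: P(-1) = 2. ✓

P(s) = -2s^2 - 4s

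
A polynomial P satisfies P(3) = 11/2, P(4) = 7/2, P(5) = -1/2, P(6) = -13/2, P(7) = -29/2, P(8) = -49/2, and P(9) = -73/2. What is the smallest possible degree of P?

2

Forward differences of the values at u = 3, 4, 5, 6, 7, 8, 9:
  P  : 11/2  7/2  -1/2  -13/2  -29/2  -49/2  -73/2
  Δ  : -2  -4  -6  -8  -10  -12
  Δ^2: -2  -2  -2  -2  -2
  Δ^3: 0  0  0  0
  Δ^4: 0  0  0
  Δ^5: 0  0
  Δ^6: 0
The second differences are constant (-2) and nonzero, while all higher differences vanish, so the minimal degree is 2.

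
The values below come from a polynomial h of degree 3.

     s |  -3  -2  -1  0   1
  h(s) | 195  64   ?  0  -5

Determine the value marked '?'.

11

The 4 known points determine the degree-3 polynomial uniquely.
Write h(s) = as^3 + bs^2 + cs + d. Substituting each data point gives a linear system:
  -27a + 9b - 3c + d = 195
  -8a + 4b - 2c + d = 64
  d = 0
  a + b + c + d = -5
Solving the system yields a = -6, b = 3, c = -2, d = 0.
So h(s) = -6s^3 + 3s^2 - 2s.
Then h(-1) = 11.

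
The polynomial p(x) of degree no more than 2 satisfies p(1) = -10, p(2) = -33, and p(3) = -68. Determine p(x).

p(x) = -6x^2 - 5x + 1

Using the Lagrange interpolation formula with nodes 1, 2, 3:
  L_0(x) = (x - 2)(x - 3) / 2
  L_1(x) = (x - 1)(x - 3) / -1
  L_2(x) = (x - 1)(x - 2) / 2
Then p(x) = -10·L_0(x) - 33·L_1(x) - 68·L_2(x).
Expanding and collecting terms gives p(x) = -6x² - 5x + 1.
Check: p(2) = -33. ✓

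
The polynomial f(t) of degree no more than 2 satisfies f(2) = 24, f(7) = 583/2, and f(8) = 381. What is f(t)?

f(t) = 6t^2 - (1/2)t + 1

Using the Lagrange interpolation formula with nodes 2, 7, 8:
  L_0(t) = (t - 7)(t - 8) / 30
  L_1(t) = (t - 2)(t - 8) / -5
  L_2(t) = (t - 2)(t - 7) / 6
Then f(t) = 24·L_0(t) + 583/2·L_1(t) + 381·L_2(t).
Expanding and collecting terms gives f(t) = 6t² - (1/2)t + 1.
Check: f(2) = 24. ✓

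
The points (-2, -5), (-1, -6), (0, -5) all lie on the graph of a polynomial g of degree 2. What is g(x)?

Using the Lagrange interpolation formula with nodes -2, -1, 0:
  L_0(x) = (x + 1)x / 2
  L_1(x) = (x + 2)x / -1
  L_2(x) = (x + 2)(x + 1) / 2
Then g(x) = -5·L_0(x) - 6·L_1(x) - 5·L_2(x).
Expanding and collecting terms gives g(x) = x^2 + 2x - 5.
Check: g(-1) = -6. ✓

g(x) = x^2 + 2x - 5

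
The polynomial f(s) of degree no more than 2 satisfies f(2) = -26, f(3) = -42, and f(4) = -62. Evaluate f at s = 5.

Write f(s) = as^2 + bs + c. Substituting each data point gives a linear system:
  4a + 2b + c = -26
  9a + 3b + c = -42
  16a + 4b + c = -62
Solving the system yields a = -2, b = -6, c = -6.
So f(s) = -2s² - 6s - 6.
Then f(5) = -86.

-86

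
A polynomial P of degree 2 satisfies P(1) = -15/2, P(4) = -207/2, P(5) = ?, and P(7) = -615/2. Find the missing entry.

The 3 known points determine the degree-2 polynomial uniquely.
Write P(x) = ax^2 + bx + c. Substituting each data point gives a linear system:
  a + b + c = -15/2
  16a + 4b + c = -207/2
  49a + 7b + c = -615/2
Solving the system yields a = -6, b = -2, c = 1/2.
So P(x) = -6x^2 - 2x + 1/2.
Then P(5) = -319/2.

-319/2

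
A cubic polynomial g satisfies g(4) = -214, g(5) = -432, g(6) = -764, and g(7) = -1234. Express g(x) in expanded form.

g(x) = -4x^3 + 3x^2 - x - 2

Using the Lagrange interpolation formula with nodes 4, 5, 6, 7:
  L_0(x) = (x - 5)(x - 6)(x - 7) / -6
  L_1(x) = (x - 4)(x - 6)(x - 7) / 2
  L_2(x) = (x - 4)(x - 5)(x - 7) / -2
  L_3(x) = (x - 4)(x - 5)(x - 6) / 6
Then g(x) = -214·L_0(x) - 432·L_1(x) - 764·L_2(x) - 1234·L_3(x).
Expanding and collecting terms gives g(x) = -4x³ + 3x² - x - 2.
Check: g(7) = -1234. ✓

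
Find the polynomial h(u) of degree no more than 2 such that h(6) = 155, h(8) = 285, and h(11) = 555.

Write h(u) = au^2 + bu + c. Substituting each data point gives a linear system:
  36a + 6b + c = 155
  64a + 8b + c = 285
  121a + 11b + c = 555
Solving the system yields a = 5, b = -5, c = 5.
So h(u) = 5u² - 5u + 5.
Check: h(8) = 285. ✓

h(u) = 5u^2 - 5u + 5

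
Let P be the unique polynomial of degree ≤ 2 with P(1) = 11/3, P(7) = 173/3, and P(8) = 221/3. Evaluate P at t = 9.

Using the Lagrange interpolation formula with nodes 1, 7, 8:
  L_0(t) = (t - 7)(t - 8) / 42
  L_1(t) = (t - 1)(t - 8) / -6
  L_2(t) = (t - 1)(t - 7) / 7
Then P(t) = 11/3·L_0(t) + 173/3·L_1(t) + 221/3·L_2(t).
Expanding and collecting terms gives P(t) = t² + t + 5/3.
Evaluating at t = 9: P(9) = 275/3.

275/3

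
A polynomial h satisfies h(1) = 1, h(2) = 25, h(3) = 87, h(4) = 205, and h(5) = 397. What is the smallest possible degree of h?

Forward differences of the values at n = 1, 2, 3, 4, 5:
  h  : 1  25  87  205  397
  Δ  : 24  62  118  192
  Δ^2: 38  56  74
  Δ^3: 18  18
  Δ^4: 0
The third differences are constant (18) and nonzero, while all higher differences vanish, so the minimal degree is 3.

3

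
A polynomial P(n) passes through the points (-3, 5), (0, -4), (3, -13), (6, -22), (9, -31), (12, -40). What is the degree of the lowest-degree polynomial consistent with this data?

1

Forward differences of the values at n = -3, 0, 3, 6, 9, 12:
  P  : 5  -4  -13  -22  -31  -40
  Δ  : -9  -9  -9  -9  -9
  Δ^2: 0  0  0  0
  Δ^3: 0  0  0
  Δ^4: 0  0
  Δ^5: 0
The first differences are constant (-9) and nonzero, while all higher differences vanish, so the minimal degree is 1.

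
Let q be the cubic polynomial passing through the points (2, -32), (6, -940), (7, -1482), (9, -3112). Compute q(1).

Using the Lagrange interpolation formula with nodes 2, 6, 7, 9:
  L_0(x) = (x - 6)(x - 7)(x - 9) / -140
  L_1(x) = (x - 2)(x - 7)(x - 9) / 12
  L_2(x) = (x - 2)(x - 6)(x - 9) / -10
  L_3(x) = (x - 2)(x - 6)(x - 7) / 42
Then q(x) = -32·L_0(x) - 940·L_1(x) - 1482·L_2(x) - 3112·L_3(x).
Expanding and collecting terms gives q(x) = -4x³ - 3x² + 5x + 2.
Evaluating at x = 1: q(1) = 0.

0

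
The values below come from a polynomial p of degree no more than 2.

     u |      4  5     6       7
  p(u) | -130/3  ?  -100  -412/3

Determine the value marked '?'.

The 3 known points determine the degree-2 polynomial uniquely.
Write p(u) = au^2 + bu + c. Substituting each data point gives a linear system:
  16a + 4b + c = -130/3
  36a + 6b + c = -100
  49a + 7b + c = -412/3
Solving the system yields a = -3, b = 5/3, c = -2.
So p(u) = -3u² + (5/3)u - 2.
Then p(5) = -206/3.

-206/3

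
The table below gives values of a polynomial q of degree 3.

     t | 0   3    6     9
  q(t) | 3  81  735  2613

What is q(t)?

Write q(t) = at^3 + bt^2 + ct + d. Substituting each data point gives a linear system:
  d = 3
  27a + 9b + 3c + d = 81
  216a + 36b + 6c + d = 735
  729a + 81b + 9c + d = 2613
Solving the system yields a = 4, b = -4, c = 2, d = 3.
So q(t) = 4t³ - 4t² + 2t + 3.
Check: q(3) = 81. ✓

q(t) = 4t^3 - 4t^2 + 2t + 3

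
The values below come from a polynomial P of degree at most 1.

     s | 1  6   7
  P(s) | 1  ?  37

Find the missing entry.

The 2 known points determine the degree-1 polynomial uniquely.
Write P(s) = as + b. Substituting each data point gives a linear system:
  a + b = 1
  7a + b = 37
Solving the system yields a = 6, b = -5.
So P(s) = 6s - 5.
Then P(6) = 31.

31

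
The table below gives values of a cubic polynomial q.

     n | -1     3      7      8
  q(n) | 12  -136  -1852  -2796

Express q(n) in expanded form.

q(n) = -6n^3 + 5n^2 - 5n - 4

Write q(n) = an^3 + bn^2 + cn + d. Substituting each data point gives a linear system:
  -a + b - c + d = 12
  27a + 9b + 3c + d = -136
  343a + 49b + 7c + d = -1852
  512a + 64b + 8c + d = -2796
Solving the system yields a = -6, b = 5, c = -5, d = -4.
So q(n) = -6n^3 + 5n^2 - 5n - 4.
Check: q(-1) = 12. ✓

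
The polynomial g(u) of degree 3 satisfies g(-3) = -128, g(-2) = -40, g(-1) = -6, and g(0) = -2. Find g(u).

Using the Lagrange interpolation formula with nodes -3, -2, -1, 0:
  L_0(u) = (u + 2)(u + 1)u / -6
  L_1(u) = (u + 3)(u + 1)u / 2
  L_2(u) = (u + 3)(u + 2)u / -2
  L_3(u) = (u + 3)(u + 2)(u + 1) / 6
Then g(u) = -128·L_0(u) - 40·L_1(u) - 6·L_2(u) - 2·L_3(u).
Expanding and collecting terms gives g(u) = 4u^3 - 3u^2 - 3u - 2.
Check: g(-2) = -40. ✓

g(u) = 4u^3 - 3u^2 - 3u - 2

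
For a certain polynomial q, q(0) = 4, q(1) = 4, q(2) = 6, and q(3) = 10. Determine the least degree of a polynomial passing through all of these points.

Forward differences of the values at x = 0, 1, 2, 3:
  q  : 4  4  6  10
  Δ  : 0  2  4
  Δ^2: 2  2
  Δ^3: 0
The second differences are constant (2) and nonzero, while all higher differences vanish, so the minimal degree is 2.

2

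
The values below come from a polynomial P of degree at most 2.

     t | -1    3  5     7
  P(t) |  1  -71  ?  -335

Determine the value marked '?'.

The 3 known points determine the degree-2 polynomial uniquely.
Write P(t) = at^2 + bt + c. Substituting each data point gives a linear system:
  a - b + c = 1
  9a + 3b + c = -71
  49a + 7b + c = -335
Solving the system yields a = -6, b = -6, c = 1.
So P(t) = -6t^2 - 6t + 1.
Then P(5) = -179.

-179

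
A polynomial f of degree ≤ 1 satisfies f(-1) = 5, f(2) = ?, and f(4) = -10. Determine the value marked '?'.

The 2 known points determine the degree-1 polynomial uniquely.
Write f(s) = as + b. Substituting each data point gives a linear system:
  -a + b = 5
  4a + b = -10
Solving the system yields a = -3, b = 2.
So f(s) = -3s + 2.
Then f(2) = -4.

-4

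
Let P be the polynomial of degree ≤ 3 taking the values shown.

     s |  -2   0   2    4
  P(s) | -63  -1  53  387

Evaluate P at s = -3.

-187

Forward differences of the values at s = -2, 0, 2, 4:
  P  : -63  -1  53  387
  Δ  : 62  54  334
  Δ^2: -8  280
  Δ^3: 288
The third differences are constant, confirming degree 3.
Interpolating (Newton forward form) and evaluating at s = -3 gives P(-3) = -187.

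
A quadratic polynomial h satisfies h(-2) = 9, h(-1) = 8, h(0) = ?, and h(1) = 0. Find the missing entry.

5

On equispaced nodes a degree-2 polynomial has vanishing third forward difference, so
  - h(-2) + 3·h(-1) - 3·h(0) + h(1) = 0.
Substituting the known values and solving for h(0):
  -3·h(0) = -15
  h(0) = 5.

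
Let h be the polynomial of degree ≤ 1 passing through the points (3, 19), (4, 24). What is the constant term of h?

4

Write h(u) = au + b. Substituting each data point gives a linear system:
  3a + b = 19
  4a + b = 24
Solving the system yields a = 5, b = 4.
So h(u) = 5u + 4.
The constant term is 4.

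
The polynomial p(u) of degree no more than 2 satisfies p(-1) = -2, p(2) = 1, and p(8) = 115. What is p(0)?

-5

Using the Lagrange interpolation formula with nodes -1, 2, 8:
  L_0(u) = (u - 2)(u - 8) / 27
  L_1(u) = (u + 1)(u - 8) / -18
  L_2(u) = (u + 1)(u - 2) / 54
Then p(u) = -2·L_0(u) + 1·L_1(u) + 115·L_2(u).
Expanding and collecting terms gives p(u) = 2u^2 - u - 5.
Evaluating at u = 0: p(0) = -5.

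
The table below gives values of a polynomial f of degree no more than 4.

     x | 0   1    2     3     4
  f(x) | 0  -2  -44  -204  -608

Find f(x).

Write f(x) = ax^4 + bx^3 + cx^2 + dx + e. Substituting each data point gives a linear system:
  e = 0
  a + b + c + d + e = -2
  16a + 8b + 4c + 2d + e = -44
  81a + 27b + 9c + 3d + e = -204
  256a + 64b + 16c + 4d + e = -608
Solving the system yields a = -2, b = -1, c = -3, d = 4, e = 0.
So f(x) = -2x⁴ - x³ - 3x² + 4x.
Check: f(3) = -204. ✓

f(x) = -2x^4 - x^3 - 3x^2 + 4x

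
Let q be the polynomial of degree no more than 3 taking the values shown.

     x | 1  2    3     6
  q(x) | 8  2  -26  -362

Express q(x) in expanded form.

Using the Lagrange interpolation formula with nodes 1, 2, 3, 6:
  L_0(x) = (x - 2)(x - 3)(x - 6) / -10
  L_1(x) = (x - 1)(x - 3)(x - 6) / 4
  L_2(x) = (x - 1)(x - 2)(x - 6) / -6
  L_3(x) = (x - 1)(x - 2)(x - 3) / 60
Then q(x) = 8·L_0(x) + 2·L_1(x) - 26·L_2(x) - 362·L_3(x).
Expanding and collecting terms gives q(x) = -2x³ + x² + 5x + 4.
Check: q(1) = 8. ✓

q(x) = -2x^3 + x^2 + 5x + 4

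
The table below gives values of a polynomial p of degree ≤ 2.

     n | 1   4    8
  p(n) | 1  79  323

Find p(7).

Write p(n) = an^2 + bn + c. Substituting each data point gives a linear system:
  a + b + c = 1
  16a + 4b + c = 79
  64a + 8b + c = 323
Solving the system yields a = 5, b = 1, c = -5.
So p(n) = 5n² + n - 5.
Then p(7) = 247.

247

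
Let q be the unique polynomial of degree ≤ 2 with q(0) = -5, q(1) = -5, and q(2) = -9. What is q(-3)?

-29

Write q(u) = au^2 + bu + c. Substituting each data point gives a linear system:
  c = -5
  a + b + c = -5
  4a + 2b + c = -9
Solving the system yields a = -2, b = 2, c = -5.
So q(u) = -2u² + 2u - 5.
Then q(-3) = -29.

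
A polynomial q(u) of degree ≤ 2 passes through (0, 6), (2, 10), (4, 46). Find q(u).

Using the Lagrange interpolation formula with nodes 0, 2, 4:
  L_0(u) = (u - 2)(u - 4) / 8
  L_1(u) = u(u - 4) / -4
  L_2(u) = u(u - 2) / 8
Then q(u) = 6·L_0(u) + 10·L_1(u) + 46·L_2(u).
Expanding and collecting terms gives q(u) = 4u² - 6u + 6.
Check: q(2) = 10. ✓

q(u) = 4u^2 - 6u + 6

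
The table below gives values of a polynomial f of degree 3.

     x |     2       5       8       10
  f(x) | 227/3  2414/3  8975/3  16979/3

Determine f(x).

f(x) = 5x^3 + 6x^2 + 6x - 1/3

Using the Lagrange interpolation formula with nodes 2, 5, 8, 10:
  L_0(x) = (x - 5)(x - 8)(x - 10) / -144
  L_1(x) = (x - 2)(x - 8)(x - 10) / 45
  L_2(x) = (x - 2)(x - 5)(x - 10) / -36
  L_3(x) = (x - 2)(x - 5)(x - 8) / 80
Then f(x) = 227/3·L_0(x) + 2414/3·L_1(x) + 8975/3·L_2(x) + 16979/3·L_3(x).
Expanding and collecting terms gives f(x) = 5x^3 + 6x^2 + 6x - 1/3.
Check: f(10) = 16979/3. ✓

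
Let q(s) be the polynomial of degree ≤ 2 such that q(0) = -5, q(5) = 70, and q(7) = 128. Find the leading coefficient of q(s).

2

Write q(s) = as^2 + bs + c. Substituting each data point gives a linear system:
  c = -5
  25a + 5b + c = 70
  49a + 7b + c = 128
Solving the system yields a = 2, b = 5, c = -5.
So q(s) = 2s^2 + 5s - 5.
The leading coefficient is 2.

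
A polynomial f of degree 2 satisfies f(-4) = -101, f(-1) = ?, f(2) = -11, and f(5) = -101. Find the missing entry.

-11

The 3 known points determine the degree-2 polynomial uniquely.
Write f(s) = as^2 + bs + c. Substituting each data point gives a linear system:
  16a - 4b + c = -101
  4a + 2b + c = -11
  25a + 5b + c = -101
Solving the system yields a = -5, b = 5, c = -1.
So f(s) = -5s^2 + 5s - 1.
Then f(-1) = -11.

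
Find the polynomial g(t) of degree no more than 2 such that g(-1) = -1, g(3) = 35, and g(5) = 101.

g(t) = 4t^2 + t - 4

Using the Lagrange interpolation formula with nodes -1, 3, 5:
  L_0(t) = (t - 3)(t - 5) / 24
  L_1(t) = (t + 1)(t - 5) / -8
  L_2(t) = (t + 1)(t - 3) / 12
Then g(t) = -1·L_0(t) + 35·L_1(t) + 101·L_2(t).
Expanding and collecting terms gives g(t) = 4t^2 + t - 4.
Check: g(3) = 35. ✓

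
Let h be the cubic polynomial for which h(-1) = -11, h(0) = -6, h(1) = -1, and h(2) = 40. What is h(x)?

Write h(x) = ax^3 + bx^2 + cx + d. Substituting each data point gives a linear system:
  -a + b - c + d = -11
  d = -6
  a + b + c + d = -1
  8a + 4b + 2c + d = 40
Solving the system yields a = 6, b = 0, c = -1, d = -6.
So h(x) = 6x^3 - x - 6.
Check: h(2) = 40. ✓

h(x) = 6x^3 - x - 6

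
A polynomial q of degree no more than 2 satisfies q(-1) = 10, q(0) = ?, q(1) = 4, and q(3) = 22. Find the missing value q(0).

The 3 known points determine the degree-2 polynomial uniquely.
Write q(x) = ax^2 + bx + c. Substituting each data point gives a linear system:
  a - b + c = 10
  a + b + c = 4
  9a + 3b + c = 22
Solving the system yields a = 3, b = -3, c = 4.
So q(x) = 3x² - 3x + 4.
Then q(0) = 4.

4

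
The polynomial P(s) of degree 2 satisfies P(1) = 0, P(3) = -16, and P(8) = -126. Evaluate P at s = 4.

-30

Write P(s) = as^2 + bs + c. Substituting each data point gives a linear system:
  a + b + c = 0
  9a + 3b + c = -16
  64a + 8b + c = -126
Solving the system yields a = -2, b = 0, c = 2.
So P(s) = -2s² + 2.
Then P(4) = -30.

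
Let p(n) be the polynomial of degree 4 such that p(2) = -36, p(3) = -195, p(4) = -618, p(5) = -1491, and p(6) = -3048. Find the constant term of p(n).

-6

Write p(n) = an^4 + bn^3 + cn^2 + dn + e. Substituting each data point gives a linear system:
  16a + 8b + 4c + 2d + e = -36
  81a + 27b + 9c + 3d + e = -195
  256a + 64b + 16c + 4d + e = -618
  625a + 125b + 25c + 5d + e = -1491
  1296a + 216b + 36c + 6d + e = -3048
Solving the system yields a = -2, b = -3, c = 5, d = 3, e = -6.
So p(n) = -2n⁴ - 3n³ + 5n² + 3n - 6.
The constant term is -6.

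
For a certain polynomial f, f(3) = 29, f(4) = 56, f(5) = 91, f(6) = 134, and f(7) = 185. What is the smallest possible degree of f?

Forward differences of the values at n = 3, 4, 5, 6, 7:
  f  : 29  56  91  134  185
  Δ  : 27  35  43  51
  Δ^2: 8  8  8
  Δ^3: 0  0
  Δ^4: 0
The second differences are constant (8) and nonzero, while all higher differences vanish, so the minimal degree is 2.

2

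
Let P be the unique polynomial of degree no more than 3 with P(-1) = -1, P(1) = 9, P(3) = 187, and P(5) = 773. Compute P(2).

62

Write P(u) = au^3 + bu^2 + cu + d. Substituting each data point gives a linear system:
  -a + b - c + d = -1
  a + b + c + d = 9
  27a + 9b + 3c + d = 187
  125a + 25b + 5c + d = 773
Solving the system yields a = 5, b = 6, c = 0, d = -2.
So P(u) = 5u³ + 6u² - 2.
Then P(2) = 62.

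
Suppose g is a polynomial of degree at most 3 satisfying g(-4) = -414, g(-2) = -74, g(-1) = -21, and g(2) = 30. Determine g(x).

g(x) = 5x^3 - 4x^2 + 6x - 6

Using the Lagrange interpolation formula with nodes -4, -2, -1, 2:
  L_0(x) = (x + 2)(x + 1)(x - 2) / -36
  L_1(x) = (x + 4)(x + 1)(x - 2) / 8
  L_2(x) = (x + 4)(x + 2)(x - 2) / -9
  L_3(x) = (x + 4)(x + 2)(x + 1) / 72
Then g(x) = -414·L_0(x) - 74·L_1(x) - 21·L_2(x) + 30·L_3(x).
Expanding and collecting terms gives g(x) = 5x³ - 4x² + 6x - 6.
Check: g(2) = 30. ✓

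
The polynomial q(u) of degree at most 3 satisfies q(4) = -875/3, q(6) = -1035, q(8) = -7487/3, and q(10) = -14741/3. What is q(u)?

Using the Lagrange interpolation formula with nodes 4, 6, 8, 10:
  L_0(u) = (u - 6)(u - 8)(u - 10) / -48
  L_1(u) = (u - 4)(u - 8)(u - 10) / 16
  L_2(u) = (u - 4)(u - 6)(u - 10) / -16
  L_3(u) = (u - 4)(u - 6)(u - 8) / 48
Then q(u) = -875/3·L_0(u) - 1035·L_1(u) - 7487/3·L_2(u) - 14741/3·L_3(u).
Expanding and collecting terms gives q(u) = -5u³ + (1/3)u² + 5u + 3.
Check: q(8) = -7487/3. ✓

q(u) = -5u^3 + (1/3)u^2 + 5u + 3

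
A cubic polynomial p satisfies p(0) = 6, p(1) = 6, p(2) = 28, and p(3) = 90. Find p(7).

1098

Forward differences of the values at u = 0, 1, 2, 3:
  p  : 6  6  28  90
  Δ  : 0  22  62
  Δ^2: 22  40
  Δ^3: 18
The third differences are constant, confirming degree 3.
Interpolating (Newton forward form) and evaluating at u = 7 gives p(7) = 1098.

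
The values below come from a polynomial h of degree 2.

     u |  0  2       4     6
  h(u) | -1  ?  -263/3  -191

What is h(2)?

-73/3

The 3 known points determine the degree-2 polynomial uniquely.
Write h(u) = au^2 + bu + c. Substituting each data point gives a linear system:
  c = -1
  16a + 4b + c = -263/3
  36a + 6b + c = -191
Solving the system yields a = -5, b = -5/3, c = -1.
So h(u) = -5u² - (5/3)u - 1.
Then h(2) = -73/3.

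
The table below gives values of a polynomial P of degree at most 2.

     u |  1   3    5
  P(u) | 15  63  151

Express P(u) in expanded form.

P(u) = 5u^2 + 4u + 6

Using the Lagrange interpolation formula with nodes 1, 3, 5:
  L_0(u) = (u - 3)(u - 5) / 8
  L_1(u) = (u - 1)(u - 5) / -4
  L_2(u) = (u - 1)(u - 3) / 8
Then P(u) = 15·L_0(u) + 63·L_1(u) + 151·L_2(u).
Expanding and collecting terms gives P(u) = 5u² + 4u + 6.
Check: P(5) = 151. ✓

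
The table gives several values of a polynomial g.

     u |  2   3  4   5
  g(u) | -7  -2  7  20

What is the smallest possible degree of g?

2

Forward differences of the values at u = 2, 3, 4, 5:
  g  : -7  -2  7  20
  Δ  : 5  9  13
  Δ^2: 4  4
  Δ^3: 0
The second differences are constant (4) and nonzero, while all higher differences vanish, so the minimal degree is 2.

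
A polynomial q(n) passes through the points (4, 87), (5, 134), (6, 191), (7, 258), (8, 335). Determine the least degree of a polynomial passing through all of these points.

2

Forward differences of the values at n = 4, 5, 6, 7, 8:
  q  : 87  134  191  258  335
  Δ  : 47  57  67  77
  Δ^2: 10  10  10
  Δ^3: 0  0
  Δ^4: 0
The second differences are constant (10) and nonzero, while all higher differences vanish, so the minimal degree is 2.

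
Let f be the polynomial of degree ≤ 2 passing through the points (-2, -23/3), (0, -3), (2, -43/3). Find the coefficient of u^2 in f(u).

Write f(u) = au^2 + bu + c. Substituting each data point gives a linear system:
  4a - 2b + c = -23/3
  c = -3
  4a + 2b + c = -43/3
Solving the system yields a = -2, b = -5/3, c = -3.
So f(u) = -2u^2 - (5/3)u - 3.
The leading coefficient is -2.

-2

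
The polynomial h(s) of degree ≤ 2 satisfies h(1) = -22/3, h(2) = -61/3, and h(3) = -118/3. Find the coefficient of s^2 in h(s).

-3

Write h(s) = as^2 + bs + c. Substituting each data point gives a linear system:
  a + b + c = -22/3
  4a + 2b + c = -61/3
  9a + 3b + c = -118/3
Solving the system yields a = -3, b = -4, c = -1/3.
So h(s) = -3s^2 - 4s - 1/3.
The leading coefficient is -3.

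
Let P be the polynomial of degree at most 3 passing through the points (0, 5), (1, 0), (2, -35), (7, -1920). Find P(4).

Write P(s) = as^3 + bs^2 + cs + d. Substituting each data point gives a linear system:
  d = 5
  a + b + c + d = 0
  8a + 4b + 2c + d = -35
  343a + 49b + 7c + d = -1920
Solving the system yields a = -6, b = 3, c = -2, d = 5.
So P(s) = -6s³ + 3s² - 2s + 5.
Then P(4) = -339.

-339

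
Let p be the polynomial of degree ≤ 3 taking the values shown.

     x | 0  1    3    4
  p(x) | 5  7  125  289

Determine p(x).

Write p(x) = ax^3 + bx^2 + cx + d. Substituting each data point gives a linear system:
  d = 5
  a + b + c + d = 7
  27a + 9b + 3c + d = 125
  64a + 16b + 4c + d = 289
Solving the system yields a = 4, b = 3, c = -5, d = 5.
So p(x) = 4x^3 + 3x^2 - 5x + 5.
Check: p(0) = 5. ✓

p(x) = 4x^3 + 3x^2 - 5x + 5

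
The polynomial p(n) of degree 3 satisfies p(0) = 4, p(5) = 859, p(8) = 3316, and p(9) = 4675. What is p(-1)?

Write p(n) = an^3 + bn^2 + cn + d. Substituting each data point gives a linear system:
  d = 4
  125a + 25b + 5c + d = 859
  512a + 64b + 8c + d = 3316
  729a + 81b + 9c + d = 4675
Solving the system yields a = 6, b = 3, c = 6, d = 4.
So p(n) = 6n^3 + 3n^2 + 6n + 4.
Then p(-1) = -5.

-5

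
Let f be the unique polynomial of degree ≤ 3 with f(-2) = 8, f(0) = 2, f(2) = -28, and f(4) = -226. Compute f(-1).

Using the Lagrange interpolation formula with nodes -2, 0, 2, 4:
  L_0(t) = t(t - 2)(t - 4) / -48
  L_1(t) = (t + 2)(t - 2)(t - 4) / 16
  L_2(t) = (t + 2)t(t - 4) / -16
  L_3(t) = (t + 2)t(t - 2) / 48
Then f(t) = 8·L_0(t) + 2·L_1(t) - 28·L_2(t) - 226·L_3(t).
Expanding and collecting terms gives f(t) = -3t³ - 3t² + 3t + 2.
Evaluating at t = -1: f(-1) = -1.

-1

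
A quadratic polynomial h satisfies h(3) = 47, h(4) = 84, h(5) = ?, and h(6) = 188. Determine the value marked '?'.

On equispaced nodes a degree-2 polynomial has vanishing third forward difference, so
  - h(3) + 3·h(4) - 3·h(5) + h(6) = 0.
Substituting the known values and solving for h(5):
  -3·h(5) = -393
  h(5) = 131.

131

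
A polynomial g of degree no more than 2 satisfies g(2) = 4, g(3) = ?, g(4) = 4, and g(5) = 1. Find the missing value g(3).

5

The 3 known points determine the degree-2 polynomial uniquely.
Write g(u) = au^2 + bu + c. Substituting each data point gives a linear system:
  4a + 2b + c = 4
  16a + 4b + c = 4
  25a + 5b + c = 1
Solving the system yields a = -1, b = 6, c = -4.
So g(u) = -u^2 + 6u - 4.
Then g(3) = 5.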